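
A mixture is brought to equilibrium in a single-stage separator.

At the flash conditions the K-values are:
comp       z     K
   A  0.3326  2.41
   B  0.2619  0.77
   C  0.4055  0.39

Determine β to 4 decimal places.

Rachford–Rice: g(β) = Σ zᵢ(Kᵢ−1)/(1+β(Kᵢ−1)) = 0.
g(0) = ΣzᵢKᵢ − 1 = 0.1614 and g(1) = 1 − Σzᵢ/Kᵢ = -0.5179, so a root lies in (0, 1).
Iterate (Newton) starting at β = 0.68:
  β = 0.6800: g = -0.25467, g' = -0.6324 → β = 0.2773
  β = 0.2773: g = -0.02490, g' = -0.5761 → β = 0.2341
  β = 0.2341: g = 0.00038, g' = -0.5946 → β = 0.2347
Converged at β = 0.2347.

β = 0.2347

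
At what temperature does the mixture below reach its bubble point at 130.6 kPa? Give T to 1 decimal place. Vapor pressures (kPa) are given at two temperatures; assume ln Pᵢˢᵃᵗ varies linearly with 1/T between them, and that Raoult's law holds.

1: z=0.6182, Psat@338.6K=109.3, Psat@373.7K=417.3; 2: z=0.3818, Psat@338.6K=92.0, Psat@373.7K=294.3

Bubble-point temperature: ΣzᵢPᵢˢᵃᵗ(T) = P. Interpolate ln Pᵢˢᵃᵗ = aᵢ + bᵢ/T.
  T = 338.6 K: ΣzᵢPᵢˢᵃᵗ = 102.69 kPa
  T = 373.7 K: ΣzᵢPᵢˢᵃᵗ = 370.34 kPa
  T = 356.1 K: ΣzᵢPᵢˢᵃᵗ = 200.74 kPa
  T = 347.4 K: ΣzᵢPᵢˢᵃᵗ = 145.04 kPa
  T = 343.0 K: ΣzᵢPᵢˢᵃᵗ = 122.31 kPa
  T = 345.2 K: ΣzᵢPᵢˢᵃᵗ = 133.26 kPa
Interpolating between 343.0 K and 345.2 K gives T ≈ 344.7 K.

T = 344.7 K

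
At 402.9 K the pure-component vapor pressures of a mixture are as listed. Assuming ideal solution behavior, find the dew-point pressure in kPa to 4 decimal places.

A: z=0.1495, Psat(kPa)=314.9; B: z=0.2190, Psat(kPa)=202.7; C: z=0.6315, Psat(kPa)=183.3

At the dew point ψ → 1, so Σzᵢ/Kᵢ = 1 with Kᵢ = Pᵢˢᵃᵗ/P ⇒ 1/P = Σzᵢ/Pᵢˢᵃᵗ.
1/P = 0.1495/314.9 + 0.2190/202.7 + 0.6315/183.3 = 0.0050003 ⇒ P = 199.9864 kPa

Pdew = 199.9864 kPa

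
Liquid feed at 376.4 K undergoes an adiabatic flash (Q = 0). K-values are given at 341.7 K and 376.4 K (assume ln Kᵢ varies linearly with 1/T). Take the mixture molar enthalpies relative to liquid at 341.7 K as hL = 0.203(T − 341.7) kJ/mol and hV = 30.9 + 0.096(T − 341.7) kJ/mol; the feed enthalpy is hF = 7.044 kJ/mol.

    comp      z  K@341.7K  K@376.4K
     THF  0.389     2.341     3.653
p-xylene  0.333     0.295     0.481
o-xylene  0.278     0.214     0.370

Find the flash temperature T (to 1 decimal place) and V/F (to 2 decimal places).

T = 350.2 K, V/F = 0.18

Adiabatic flash: solve Rachford–Rice at each trial T, then check hF = ψ·hV(T) + (1−ψ)·hL(T).
  T = 341.7 K: K = (2.341, 0.295, 0.214), RR gives ψ = 0.069, H_out = 2.121 kJ/mol
  T = 376.4 K: K = (3.653, 0.481, 0.370), RR gives ψ = 0.451, H_out = 19.292 kJ/mol
  T = 359.0 K: K = (2.954, 0.381, 0.285), RR gives ψ = 0.274, H_out = 11.459 kJ/mol
  T = 350.4 K: K = (2.639, 0.337, 0.248), RR gives ψ = 0.180, H_out = 7.150 kJ/mol
  T = 346.0 K: K = (2.486, 0.315, 0.230), RR gives ψ = 0.126, H_out = 4.717 kJ/mol
  T = 348.2 K: K = (2.562, 0.326, 0.239), RR gives ψ = 0.154, H_out = 5.958 kJ/mol
Linear interpolation between T = 348.2 (H_out = 5.958) and T = 350.4 (H_out = 7.150) on hF = 7.044 gives T ≈ 350.2 K, at which ψ = 0.18.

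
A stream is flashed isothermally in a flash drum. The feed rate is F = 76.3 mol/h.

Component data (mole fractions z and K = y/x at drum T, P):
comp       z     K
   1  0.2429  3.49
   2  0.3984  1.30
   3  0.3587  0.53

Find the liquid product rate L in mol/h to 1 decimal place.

Rachford–Rice: g(V/F) = Σ zᵢ(Kᵢ−1)/(1+V/F(Kᵢ−1)) = 0.
Check two-phase: ΣzᵢKᵢ = 1.5558 > 1 and Σzᵢ/Kᵢ = 1.0529 > 1, so g(0) = 0.5558 > 0 and g(1) = -0.0529 < 0.
Newton iteration, V/F⁰ = 0.5:
  V/F = 0.5000: g = 0.15296, g' = -0.4613 → V/F = 0.8316
  V/F = 0.8316: g = 0.01587, g' = -0.3962 → V/F = 0.8716
  V/F = 0.8716: g = -0.00006, g' = -0.3997 → V/F = 0.8715
Converged at V/F = 0.8715.
Then V = V/F·F = 0.8715·76.3 = 66.5 mol/h and L = F − V = 9.8 mol/h.

L = 9.8 mol/h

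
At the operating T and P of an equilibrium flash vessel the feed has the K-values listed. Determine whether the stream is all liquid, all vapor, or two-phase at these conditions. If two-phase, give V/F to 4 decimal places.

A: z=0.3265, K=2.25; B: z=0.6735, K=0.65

ΣzᵢKᵢ = 1.1724; Σzᵢ/Kᵢ = 1.1813.
Both exceed 1, so a two-phase solution exists.
Binary case is linear: z₁(K₁−1)(1+ψ(K₂−1)) + z₂(K₂−1)(1+ψ(K₁−1)) = 0
⇒ ψ = [z₁(K₁−1)+z₂(K₂−1)] / [−(K₁−1)(K₂−1)] = 0.17240/0.43750 = 0.3941

two-phase, V/F = 0.3941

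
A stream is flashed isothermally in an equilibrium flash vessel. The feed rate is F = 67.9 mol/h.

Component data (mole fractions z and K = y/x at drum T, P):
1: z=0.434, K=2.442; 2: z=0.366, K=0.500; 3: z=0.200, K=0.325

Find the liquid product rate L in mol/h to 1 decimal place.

L = 42.4 mol/h

Rachford–Rice: g(ψ) = Σ zᵢ(Kᵢ−1)/(1+ψ(Kᵢ−1)) = 0.
Check two-phase: ΣzᵢKᵢ = 1.308 > 1 and Σzᵢ/Kᵢ = 1.525 > 1, so g(0) = 0.308 > 0 and g(1) = -0.525 < 0.
Iterate (Newton) starting at ψ = 0.63:
  ψ = 0.630: g = -0.1741, g' = -0.719 → ψ = 0.388
  ψ = 0.388: g = -0.0085, g' = -0.679 → ψ = 0.375
Converged at ψ = 0.375.
Then V = ψ·F = 0.3753·67.9 = 25.5 mol/h and L = F − V = 42.4 mol/h.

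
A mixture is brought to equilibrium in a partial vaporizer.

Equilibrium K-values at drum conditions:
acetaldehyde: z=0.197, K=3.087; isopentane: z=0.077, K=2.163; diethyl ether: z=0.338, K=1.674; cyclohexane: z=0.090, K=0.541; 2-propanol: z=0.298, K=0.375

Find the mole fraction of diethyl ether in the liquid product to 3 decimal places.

Newton–Raphson from V/F = 0.57:
  V/F = 0.570: g = 0.0609, g' = -0.612 → V/F = 0.669
  V/F = 0.669: g = -0.0011, g' = -0.639 → V/F = 0.668
Converged at V/F = 0.668.
Compositions from xᵢ = zᵢ/(1+V/F(Kᵢ−1)), yᵢ = Kᵢxᵢ:
  acetaldehyde: x = 0.082, y = 0.254
  isopentane: x = 0.043, y = 0.094
  diethyl ether: x = 0.233, y = 0.390
  cyclohexane: x = 0.130, y = 0.070
  2-propanol: x = 0.511, y = 0.192

x_diethyl ether = 0.233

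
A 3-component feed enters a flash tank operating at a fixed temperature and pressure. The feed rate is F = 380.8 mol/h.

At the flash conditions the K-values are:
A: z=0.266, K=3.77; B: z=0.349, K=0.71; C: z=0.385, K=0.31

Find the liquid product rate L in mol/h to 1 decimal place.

Rachford–Rice: g(ψ) = Σ zᵢ(Kᵢ−1)/(1+ψ(Kᵢ−1)) = 0.
Check two-phase: ΣzᵢKᵢ = 1.370 > 1 and Σzᵢ/Kᵢ = 1.804 > 1, so g(0) = 0.370 > 0 and g(1) = -0.804 < 0.
Iterate (Newton) starting at ψ = 0.5:
  ψ = 0.500: g = -0.2150, g' = -0.826 → ψ = 0.240
  ψ = 0.240: g = 0.0157, g' = -1.034 → ψ = 0.255
Converged at ψ = 0.255.
Then V = ψ·F = 0.2551·380.8 = 97.2 mol/h and L = F − V = 283.6 mol/h.

L = 283.6 mol/h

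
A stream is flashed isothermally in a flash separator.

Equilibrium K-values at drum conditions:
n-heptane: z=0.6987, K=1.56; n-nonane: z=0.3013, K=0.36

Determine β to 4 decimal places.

β = 0.5537

Material balance + equilibrium reduce to Σ zᵢ(Kᵢ−1)/(1+β(Kᵢ−1)) = 0.
Feasibility: ΣzᵢKᵢ = 1.1984, Σzᵢ/Kᵢ = 1.2848 — both > 1, two phases present.
Binary case is linear: z₁(K₁−1)(1+β(K₂−1)) + z₂(K₂−1)(1+β(K₁−1)) = 0
⇒ β = [z₁(K₁−1)+z₂(K₂−1)] / [−(K₁−1)(K₂−1)] = 0.19844/0.35840 = 0.5537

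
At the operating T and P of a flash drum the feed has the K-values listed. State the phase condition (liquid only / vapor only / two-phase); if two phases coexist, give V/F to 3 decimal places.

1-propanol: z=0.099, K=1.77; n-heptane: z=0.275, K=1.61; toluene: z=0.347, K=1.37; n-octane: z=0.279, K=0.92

vapor only

ΣzᵢKᵢ = 1.350; Σzᵢ/Kᵢ = 0.783.
Since Σzᵢ/Kᵢ < 1 the mixture is above its dew point — single vapor phase.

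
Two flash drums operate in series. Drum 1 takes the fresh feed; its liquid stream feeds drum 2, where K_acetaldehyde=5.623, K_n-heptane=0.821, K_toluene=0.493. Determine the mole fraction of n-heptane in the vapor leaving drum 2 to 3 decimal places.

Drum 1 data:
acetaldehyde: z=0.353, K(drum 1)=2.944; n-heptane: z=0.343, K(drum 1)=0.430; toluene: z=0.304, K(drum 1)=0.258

Drum 1:
Material balance + equilibrium reduce to Σ zᵢ(Kᵢ−1)/(1+ψ₁(Kᵢ−1)) = 0.
Feasibility: ΣzᵢKᵢ = 1.265, Σzᵢ/Kᵢ = 2.096 — both > 1, two phases present.
Newton iteration, ψ₁⁰ = 0.5:
  ψ₁ = 0.500: g = -0.2841, g' = -0.984 → ψ₁ = 0.211
  ψ₁ = 0.211: g = -0.0034, g' = -1.050 → ψ₁ = 0.208
Converged at ψ₁ = 0.208.
Drum-1 compositions:
  acetaldehyde: x = 0.251, y = 0.740
  n-heptane: x = 0.389, y = 0.167
  toluene: x = 0.360, y = 0.093
Drum-2 feed = drum-1 liquid: z₂ = (0.2513, 0.3892, 0.3595).
Drum 2:
Newton iteration, ψ₂⁰ = 0.5:
  ψ₂ = 0.500: g = 0.0302, g' = -0.671 → ψ₂ = 0.545
  ψ₂ = 0.545: g = 0.0011, g' = -0.625 → ψ₂ = 0.547
Converged at ψ₂ = 0.547.
  acetaldehyde: x = 0.071, y = 0.401
  n-heptane: x = 0.431, y = 0.354
  toluene: x = 0.497, y = 0.245

y_n-heptane (drum 2) = 0.354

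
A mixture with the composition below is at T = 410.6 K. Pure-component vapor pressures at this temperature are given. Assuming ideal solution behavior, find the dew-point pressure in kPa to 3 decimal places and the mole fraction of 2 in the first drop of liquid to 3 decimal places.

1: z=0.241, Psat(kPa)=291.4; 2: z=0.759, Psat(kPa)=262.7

Pdew = 269.087 kPa, x_2 = 0.777

At the dew point ψ → 1, so Σzᵢ/Kᵢ = 1 with Kᵢ = Pᵢˢᵃᵗ/P ⇒ 1/P = Σzᵢ/Pᵢˢᵃᵗ.
1/P = 0.241/291.4 + 0.759/262.7 = 0.003716 ⇒ P = 269.087 kPa
xᵢ = zᵢP/Pᵢˢᵃᵗ ⇒ x_2 = 0.759·269.087/262.7 = 0.777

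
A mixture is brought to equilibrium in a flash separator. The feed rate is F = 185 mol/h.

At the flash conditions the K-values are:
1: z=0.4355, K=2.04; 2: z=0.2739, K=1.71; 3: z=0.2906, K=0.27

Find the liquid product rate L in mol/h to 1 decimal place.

L = 64.8 mol/h

Material balance + equilibrium reduce to Σ zᵢ(Kᵢ−1)/(1+V/F(Kᵢ−1)) = 0.
g(0) = ΣzᵢKᵢ − 1 = 0.4353 and g(1) = 1 − Σzᵢ/Kᵢ = -0.4500, so a root lies in (0, 1).
Newton–Raphson from V/F = 0.5:
  V/F = 0.5000: g = 0.10742, g' = -0.6631 → V/F = 0.6620
  V/F = 0.6620: g = -0.00999, g' = -0.8091 → V/F = 0.6496
  V/F = 0.6496: g = -0.00010, g' = -0.7927 → V/F = 0.6495
Converged at V/F = 0.6495.
Then V = V/F·F = 0.6495·185 = 120.2 mol/h and L = F − V = 64.8 mol/h.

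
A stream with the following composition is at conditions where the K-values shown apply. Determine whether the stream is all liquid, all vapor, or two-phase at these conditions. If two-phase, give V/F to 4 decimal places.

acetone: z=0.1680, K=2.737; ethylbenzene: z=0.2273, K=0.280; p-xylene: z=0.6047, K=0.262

ΣzᵢKᵢ = 0.6819; Σzᵢ/Kᵢ = 3.1812.
Since ΣzᵢKᵢ < 1 the mixture is below its bubble point — single liquid phase.

all liquid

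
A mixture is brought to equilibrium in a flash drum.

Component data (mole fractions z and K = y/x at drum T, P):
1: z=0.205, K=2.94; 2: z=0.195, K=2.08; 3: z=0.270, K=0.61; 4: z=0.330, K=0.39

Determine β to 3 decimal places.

β = 0.368

Iterate (Newton) starting at β = 0.33:
  β = 0.330: g = 0.0248, g' = -0.657 → β = 0.368
Converged at β = 0.368.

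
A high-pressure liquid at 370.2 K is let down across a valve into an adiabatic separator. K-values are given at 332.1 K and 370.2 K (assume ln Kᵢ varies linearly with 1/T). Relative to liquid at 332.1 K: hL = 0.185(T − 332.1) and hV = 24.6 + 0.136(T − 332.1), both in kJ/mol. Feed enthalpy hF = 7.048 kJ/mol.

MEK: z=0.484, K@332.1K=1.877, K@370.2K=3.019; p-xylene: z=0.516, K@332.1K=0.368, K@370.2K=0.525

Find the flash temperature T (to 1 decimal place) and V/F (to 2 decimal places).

Adiabatic flash: solve Rachford–Rice at each trial T, then check hF = ψ·hV(T) + (1−ψ)·hL(T).
  T = 332.1 K: K = (1.877, 0.368), RR gives ψ = 0.177, H_out = 4.365 kJ/mol
  T = 370.2 K: K = (3.019, 0.525), RR gives ψ = 0.763, H_out = 24.402 kJ/mol
  T = 351.1 K: K = (2.410, 0.444), RR gives ψ = 0.504, H_out = 15.441 kJ/mol
  T = 341.6 K: K = (2.134, 0.405), RR gives ψ = 0.359, H_out = 10.413 kJ/mol
  T = 336.9 K: K = (2.005, 0.387), RR gives ψ = 0.275, H_out = 7.597 kJ/mol
  T = 334.5 K: K = (1.940, 0.377), RR gives ψ = 0.228, H_out = 6.035 kJ/mol
  T = 335.7 K: K = (1.972, 0.382), RR gives ψ = 0.252, H_out = 6.828 kJ/mol
Linear interpolation between T = 335.7 (H_out = 6.828) and T = 336.9 (H_out = 7.597) on hF = 7.048 gives T ≈ 336.0 K, at which ψ = 0.26.

T = 336.0 K, V/F = 0.26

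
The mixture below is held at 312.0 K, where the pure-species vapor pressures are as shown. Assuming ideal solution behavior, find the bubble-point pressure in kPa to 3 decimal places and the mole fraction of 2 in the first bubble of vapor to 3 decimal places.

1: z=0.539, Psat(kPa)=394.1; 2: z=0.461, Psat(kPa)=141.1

Pbub = 277.467 kPa, y_2 = 0.234

At the bubble point ψ → 0, so ΣzᵢKᵢ = 1 with Kᵢ = Pᵢˢᵃᵗ/P ⇒ P = ΣzᵢPᵢˢᵃᵗ.
P = 0.539·394.1 + 0.461·141.1 = 277.467 kPa
yᵢ = zᵢPᵢˢᵃᵗ/P ⇒ y_2 = 0.461·141.1/277.467 = 0.234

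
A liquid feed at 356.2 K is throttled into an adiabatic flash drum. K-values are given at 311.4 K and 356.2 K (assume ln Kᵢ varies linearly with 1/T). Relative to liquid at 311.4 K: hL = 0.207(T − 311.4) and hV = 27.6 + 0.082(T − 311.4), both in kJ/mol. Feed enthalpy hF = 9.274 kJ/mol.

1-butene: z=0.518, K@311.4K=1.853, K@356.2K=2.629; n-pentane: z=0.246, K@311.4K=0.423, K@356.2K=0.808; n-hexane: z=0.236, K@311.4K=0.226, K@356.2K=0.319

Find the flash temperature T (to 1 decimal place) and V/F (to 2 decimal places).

Adiabatic flash: solve Rachford–Rice at each trial T, then check hF = ψ·hV(T) + (1−ψ)·hL(T).
  T = 311.4 K: K = (1.853, 0.423, 0.226), RR gives ψ = 0.202, H_out = 5.562 kJ/mol
  T = 356.2 K: K = (2.629, 0.808, 0.319), RR gives ψ = 0.745, H_out = 25.659 kJ/mol
  T = 333.8 K: K = (2.233, 0.597, 0.272), RR gives ψ = 0.501, H_out = 17.067 kJ/mol
  T = 322.6 K: K = (2.041, 0.506, 0.249), RR gives ψ = 0.362, H_out = 11.799 kJ/mol
  T = 317.0 K: K = (1.946, 0.463, 0.237), RR gives ψ = 0.285, H_out = 8.833 kJ/mol
  T = 319.8 K: K = (1.993, 0.484, 0.243), RR gives ψ = 0.324, H_out = 10.349 kJ/mol
  T = 318.4 K: K = (1.970, 0.474, 0.240), RR gives ψ = 0.305, H_out = 9.600 kJ/mol
Linear interpolation between T = 317.0 (H_out = 8.833) and T = 318.4 (H_out = 9.600) on hF = 9.274 gives T ≈ 317.8 K, at which ψ = 0.30.

T = 317.8 K, V/F = 0.30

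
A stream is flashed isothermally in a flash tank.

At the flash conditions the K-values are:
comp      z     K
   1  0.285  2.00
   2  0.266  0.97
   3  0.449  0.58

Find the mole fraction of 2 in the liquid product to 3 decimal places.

x_2 = 0.268

Let β = V/F and solve Σ zᵢ(Kᵢ−1)/(1+β(Kᵢ−1)) = 0.
g(0) = ΣzᵢKᵢ − 1 = 0.088 and g(1) = 1 − Σzᵢ/Kᵢ = -0.191, so a root lies in (0, 1).
Newton iteration, β⁰ = 0.5:
  β = 0.500: g = -0.0568, g' = -0.254 → β = 0.276
  β = 0.276: g = 0.0020, g' = -0.277 → β = 0.283
Converged at β = 0.283.
Compositions from xᵢ = zᵢ/(1+β(Kᵢ−1)), yᵢ = Kᵢxᵢ:
  1: x = 0.222, y = 0.444
  2: x = 0.268, y = 0.260
  3: x = 0.510, y = 0.296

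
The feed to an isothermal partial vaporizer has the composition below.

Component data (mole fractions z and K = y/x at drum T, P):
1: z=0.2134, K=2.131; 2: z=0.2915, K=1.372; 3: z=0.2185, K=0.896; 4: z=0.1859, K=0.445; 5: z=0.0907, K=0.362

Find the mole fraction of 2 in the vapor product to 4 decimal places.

y_2 = 0.3392

Newton–Raphson from ψ = 0.5:
  ψ = 0.5000: g = -0.00614, g' = -0.3320 → ψ = 0.4815
  ψ = 0.4815: g = -0.00002, g' = -0.3296 → ψ = 0.4814
Converged at ψ = 0.4814.
Compositions from xᵢ = zᵢ/(1+ψ(Kᵢ−1)), yᵢ = Kᵢxᵢ:
  1: x = 0.1382, y = 0.2944
  2: x = 0.2472, y = 0.3392
  3: x = 0.2300, y = 0.2061
  4: x = 0.2537, y = 0.1129
  5: x = 0.1309, y = 0.0474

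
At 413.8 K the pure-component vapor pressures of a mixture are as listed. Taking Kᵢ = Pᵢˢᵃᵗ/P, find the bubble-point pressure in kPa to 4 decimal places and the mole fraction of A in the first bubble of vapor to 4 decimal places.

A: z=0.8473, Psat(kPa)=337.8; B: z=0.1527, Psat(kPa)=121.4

Pbub = 304.7557 kPa, y_A = 0.9392

At the bubble point ψ → 0, so ΣzᵢKᵢ = 1 with Kᵢ = Pᵢˢᵃᵗ/P ⇒ P = ΣzᵢPᵢˢᵃᵗ.
P = 0.8473·337.8 + 0.1527·121.4 = 304.7557 kPa
yᵢ = zᵢPᵢˢᵃᵗ/P ⇒ y_A = 0.8473·337.8/304.7557 = 0.9392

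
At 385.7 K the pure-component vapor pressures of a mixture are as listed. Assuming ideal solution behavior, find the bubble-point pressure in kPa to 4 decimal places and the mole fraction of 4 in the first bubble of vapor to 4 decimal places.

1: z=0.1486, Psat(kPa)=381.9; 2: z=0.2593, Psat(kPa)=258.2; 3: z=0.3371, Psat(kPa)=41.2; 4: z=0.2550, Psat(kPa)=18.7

At the bubble point ψ → 0, so ΣzᵢKᵢ = 1 with Kᵢ = Pᵢˢᵃᵗ/P ⇒ P = ΣzᵢPᵢˢᵃᵗ.
P = 0.1486·381.9 + 0.2593·258.2 + 0.3371·41.2 + 0.2550·18.7 = 142.3586 kPa
yᵢ = zᵢPᵢˢᵃᵗ/P ⇒ y_4 = 0.2550·18.7/142.3586 = 0.0335

Pbub = 142.3586 kPa, y_4 = 0.0335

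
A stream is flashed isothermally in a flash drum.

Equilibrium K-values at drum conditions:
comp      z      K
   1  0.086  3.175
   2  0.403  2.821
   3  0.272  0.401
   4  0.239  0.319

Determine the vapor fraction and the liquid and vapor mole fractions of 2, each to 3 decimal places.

ψ = 0.494, x_2 = 0.212, y_2 = 0.599

Rachford–Rice: g(ψ) = Σ zᵢ(Kᵢ−1)/(1+ψ(Kᵢ−1)) = 0.
Feasibility: ΣzᵢKᵢ = 1.595, Σzᵢ/Kᵢ = 1.597 — both > 1, two phases present.
Newton–Raphson from ψ = 0.5:
  ψ = 0.500: g = -0.0057, g' = -0.913 → ψ = 0.494
Converged at ψ = 0.494.
Compositions from xᵢ = zᵢ/(1+ψ(Kᵢ−1)), yᵢ = Kᵢxᵢ:
  1: x = 0.041, y = 0.132
  2: x = 0.212, y = 0.599
  3: x = 0.386, y = 0.155
  4: x = 0.360, y = 0.115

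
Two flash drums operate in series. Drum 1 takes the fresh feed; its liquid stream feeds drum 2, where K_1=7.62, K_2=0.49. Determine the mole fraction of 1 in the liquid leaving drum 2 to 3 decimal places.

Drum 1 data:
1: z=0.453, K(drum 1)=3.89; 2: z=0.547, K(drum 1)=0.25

Drum 1:
Material balance + equilibrium reduce to Σ zᵢ(Kᵢ−1)/(1+ψ₁(Kᵢ−1)) = 0.
g(0) = ΣzᵢKᵢ − 1 = 0.899 and g(1) = 1 − Σzᵢ/Kᵢ = -1.304, so a root lies in (0, 1).
Newton–Raphson from ψ₁ = 0.5:
  ψ₁ = 0.500: g = -0.1210, g' = -1.421 → ψ₁ = 0.415
Converged at ψ₁ = 0.415.
Drum-1 compositions:
  1: x = 0.206, y = 0.802
  2: x = 0.794, y = 0.198
Drum-2 feed = drum-1 liquid: z₂ = (0.2060, 0.7940).
Drum 2:
Newton–Raphson from ψ₂ = 0.59:
  ψ₂ = 0.590: g = -0.3012, g' = -0.798 → ψ₂ = 0.212
  ψ₂ = 0.212: g = 0.1126, g' = -1.819 → ψ₂ = 0.274
  ψ₂ = 0.274: g = 0.0135, g' = -1.417 → ψ₂ = 0.284
Converged at ψ₂ = 0.284.
  1: x = 0.072, y = 0.545
  2: x = 0.928, y = 0.455

x_1 (drum 2) = 0.072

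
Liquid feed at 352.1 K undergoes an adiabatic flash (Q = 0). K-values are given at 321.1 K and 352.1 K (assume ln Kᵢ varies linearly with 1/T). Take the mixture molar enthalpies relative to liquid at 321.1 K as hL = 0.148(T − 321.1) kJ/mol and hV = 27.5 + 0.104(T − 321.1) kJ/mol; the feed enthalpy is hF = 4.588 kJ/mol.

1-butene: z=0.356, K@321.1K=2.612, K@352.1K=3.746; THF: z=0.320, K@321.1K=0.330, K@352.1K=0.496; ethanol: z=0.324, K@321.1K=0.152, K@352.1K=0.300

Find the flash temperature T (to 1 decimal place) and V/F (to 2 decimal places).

Adiabatic flash: solve Rachford–Rice at each trial T, then check hF = ψ·hV(T) + (1−ψ)·hL(T).
  T = 321.1 K: K = (2.612, 0.330, 0.152), RR gives ψ = 0.069, H_out = 1.893 kJ/mol
  T = 352.1 K: K = (3.746, 0.496, 0.300), RR gives ψ = 0.352, H_out = 13.790 kJ/mol
  T = 336.6 K: K = (3.154, 0.408, 0.217), RR gives ψ = 0.217, H_out = 8.107 kJ/mol
  T = 328.9 K: K = (2.878, 0.368, 0.183), RR gives ψ = 0.147, H_out = 5.150 kJ/mol
  T = 325.0 K: K = (2.744, 0.349, 0.167), RR gives ψ = 0.109, H_out = 3.564 kJ/mol
  T = 326.9 K: K = (2.809, 0.358, 0.174), RR gives ψ = 0.128, H_out = 4.346 kJ/mol
Linear interpolation between T = 326.9 (H_out = 4.346) and T = 328.9 (H_out = 5.150) on hF = 4.588 gives T ≈ 327.5 K, at which ψ = 0.13.

T = 327.5 K, V/F = 0.13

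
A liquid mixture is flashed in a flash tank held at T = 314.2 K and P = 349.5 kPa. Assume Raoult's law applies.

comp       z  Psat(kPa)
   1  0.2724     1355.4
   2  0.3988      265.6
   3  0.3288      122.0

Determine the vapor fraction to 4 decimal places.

ψ = 0.3609

Raoult's law: Kᵢ = Pᵢˢᵃᵗ/P = Pᵢˢᵃᵗ/349.5.
  K_1 = 1355.4/349.5 = 3.878112, K_2 = 265.6/349.5 = 0.759943, K_3 = 122.0/349.5 = 0.349070
Newton iteration, ψ⁰ = 0.55:
  ψ = 0.5500: g = -0.14015, g' = -0.7067 → ψ = 0.3517
  ψ = 0.3517: g = 0.00749, g' = -0.8190 → ψ = 0.3608
  ψ = 0.3608: g = 0.00005, g' = -0.8085 → ψ = 0.3609
Converged at ψ = 0.3609.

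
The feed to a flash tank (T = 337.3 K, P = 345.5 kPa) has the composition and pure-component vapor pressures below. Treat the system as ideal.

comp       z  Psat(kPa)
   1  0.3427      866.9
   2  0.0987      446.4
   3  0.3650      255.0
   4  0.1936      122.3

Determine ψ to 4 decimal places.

ψ = 0.5537

Raoult's law: Kᵢ = Pᵢˢᵃᵗ/P = Pᵢˢᵃᵗ/345.5.
  K_1 = 866.9/345.5 = 2.509117, K_2 = 446.4/345.5 = 1.292041, K_3 = 255.0/345.5 = 0.738061, K_4 = 122.3/345.5 = 0.353980
Rachford–Rice: g(ψ) = Σ zᵢ(Kᵢ−1)/(1+ψ(Kᵢ−1)) = 0.
g(0) = ΣzᵢKᵢ − 1 = 0.3253 and g(1) = 1 − Σzᵢ/Kᵢ = -0.2544, so a root lies in (0, 1).
Iterate (Newton) starting at ψ = 0.5:
  ψ = 0.5000: g = 0.02515, g' = -0.4694 → ψ = 0.5536
  ψ = 0.5536: g = 0.00006, g' = -0.4680 → ψ = 0.5537
Converged at ψ = 0.5537.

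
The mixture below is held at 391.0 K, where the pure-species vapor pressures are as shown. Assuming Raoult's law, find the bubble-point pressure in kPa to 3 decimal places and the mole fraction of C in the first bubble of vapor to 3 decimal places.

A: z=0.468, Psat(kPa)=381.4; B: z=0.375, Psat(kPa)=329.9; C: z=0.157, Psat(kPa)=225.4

Pbub = 337.596 kPa, y_C = 0.105

At the bubble point ψ → 0, so ΣzᵢKᵢ = 1 with Kᵢ = Pᵢˢᵃᵗ/P ⇒ P = ΣzᵢPᵢˢᵃᵗ.
P = 0.468·381.4 + 0.375·329.9 + 0.157·225.4 = 337.596 kPa
yᵢ = zᵢPᵢˢᵃᵗ/P ⇒ y_C = 0.157·225.4/337.596 = 0.105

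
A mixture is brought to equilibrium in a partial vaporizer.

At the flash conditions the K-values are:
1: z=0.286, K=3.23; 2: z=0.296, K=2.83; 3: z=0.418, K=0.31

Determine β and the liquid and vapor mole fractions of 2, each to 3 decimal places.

β = 0.636, x_2 = 0.137, y_2 = 0.387

Let β = V/F and solve Σ zᵢ(Kᵢ−1)/(1+β(Kᵢ−1)) = 0.
Check two-phase: ΣzᵢKᵢ = 1.891 > 1 and Σzᵢ/Kᵢ = 1.542 > 1, so g(0) = 0.891 > 0 and g(1) = -0.542 < 0.
Iterate (Newton) starting at β = 0.66:
  β = 0.660: g = -0.0262, g' = -1.107 → β = 0.636
Converged at β = 0.636.
Compositions from xᵢ = zᵢ/(1+β(Kᵢ−1)), yᵢ = Kᵢxᵢ:
  1: x = 0.118, y = 0.382
  2: x = 0.137, y = 0.387
  3: x = 0.745, y = 0.231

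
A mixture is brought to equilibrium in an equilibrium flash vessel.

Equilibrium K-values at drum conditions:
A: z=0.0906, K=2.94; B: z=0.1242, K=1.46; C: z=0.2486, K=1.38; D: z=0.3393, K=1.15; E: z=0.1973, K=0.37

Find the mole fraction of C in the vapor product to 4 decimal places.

Rachford–Rice: g(V/F) = Σ zᵢ(Kᵢ−1)/(1+V/F(Kᵢ−1)) = 0.
g(0) = ΣzᵢKᵢ − 1 = 0.2540 and g(1) = 1 − Σzᵢ/Kᵢ = -0.1243, so a root lies in (0, 1).
Newton–Raphson from V/F = 0.57:
  V/F = 0.5700: g = 0.05932, g' = -0.3148 → V/F = 0.7585
  V/F = 0.7585: g = -0.00554, g' = -0.3853 → V/F = 0.7441
  V/F = 0.7441: g = -0.00006, g' = -0.3772 → V/F = 0.7439
Converged at V/F = 0.7439.
Compositions from xᵢ = zᵢ/(1+V/F(Kᵢ−1)), yᵢ = Kᵢxᵢ:
  A: x = 0.0371, y = 0.1090
  B: x = 0.0925, y = 0.1351
  C: x = 0.1938, y = 0.2675
  D: x = 0.3052, y = 0.3510
  E: x = 0.3713, y = 0.1374

y_C = 0.2675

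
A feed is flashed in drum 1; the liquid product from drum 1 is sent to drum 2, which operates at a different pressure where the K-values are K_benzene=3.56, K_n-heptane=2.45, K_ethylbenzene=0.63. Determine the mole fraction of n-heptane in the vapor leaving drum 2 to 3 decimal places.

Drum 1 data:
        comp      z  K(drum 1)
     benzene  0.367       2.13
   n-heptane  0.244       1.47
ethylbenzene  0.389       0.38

Drum 1:
Material balance + equilibrium reduce to Σ zᵢ(Kᵢ−1)/(1+ψ₁(Kᵢ−1)) = 0.
Feasibility: ΣzᵢKᵢ = 1.288, Σzᵢ/Kᵢ = 1.362 — both > 1, two phases present.
Newton iteration, ψ₁⁰ = 0.5:
  ψ₁ = 0.500: g = 0.0083, g' = -0.541 → ψ₁ = 0.515
Converged at ψ₁ = 0.515.
Drum-1 compositions:
  benzene: x = 0.232, y = 0.494
  n-heptane: x = 0.196, y = 0.289
  ethylbenzene: x = 0.572, y = 0.217
Drum-2 feed = drum-1 liquid: z₂ = (0.2319, 0.1964, 0.5716).
Drum 2:
Newton–Raphson from ψ₂ = 0.63:
  ψ₂ = 0.630: g = 0.1003, g' = -0.469 → ψ₂ = 0.844
  ψ₂ = 0.844: g = 0.0084, g' = -0.401 → ψ₂ = 0.865
Converged at ψ₂ = 0.865.
  benzene: x = 0.072, y = 0.257
  n-heptane: x = 0.087, y = 0.213
  ethylbenzene: x = 0.841, y = 0.530

y_n-heptane (drum 2) = 0.213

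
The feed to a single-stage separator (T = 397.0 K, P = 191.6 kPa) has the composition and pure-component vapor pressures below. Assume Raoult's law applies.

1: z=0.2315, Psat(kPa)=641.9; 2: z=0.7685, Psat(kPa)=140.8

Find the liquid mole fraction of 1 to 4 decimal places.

x_1 = 0.1014

Raoult's law: Kᵢ = Pᵢˢᵃᵗ/P = Pᵢˢᵃᵗ/191.6.
  K_1 = 641.9/191.6 = 3.350209, K_2 = 140.8/191.6 = 0.734864
Binary case is linear: z₁(K₁−1)(1+ψ(K₂−1)) + z₂(K₂−1)(1+ψ(K₁−1)) = 0
⇒ ψ = [z₁(K₁−1)+z₂(K₂−1)] / [−(K₁−1)(K₂−1)] = 0.34032/0.62312 = 0.5461
Compositions from xᵢ = zᵢ/(1+ψ(Kᵢ−1)), yᵢ = Kᵢxᵢ:
  1: x = 0.1014, y = 0.3396
  2: x = 0.8986, y = 0.6604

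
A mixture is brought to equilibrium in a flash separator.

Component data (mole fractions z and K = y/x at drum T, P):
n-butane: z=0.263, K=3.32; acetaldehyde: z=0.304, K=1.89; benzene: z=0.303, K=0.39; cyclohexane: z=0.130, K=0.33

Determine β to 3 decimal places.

β = 0.593

Let β = V/F and solve Σ zᵢ(Kᵢ−1)/(1+β(Kᵢ−1)) = 0.
Check two-phase: ΣzᵢKᵢ = 1.609 > 1 and Σzᵢ/Kᵢ = 1.411 > 1, so g(0) = 0.609 > 0 and g(1) = -0.411 < 0.
Iterate (Newton) starting at β = 0.53:
  β = 0.530: g = 0.0493, g' = -0.782 → β = 0.593
Converged at β = 0.593.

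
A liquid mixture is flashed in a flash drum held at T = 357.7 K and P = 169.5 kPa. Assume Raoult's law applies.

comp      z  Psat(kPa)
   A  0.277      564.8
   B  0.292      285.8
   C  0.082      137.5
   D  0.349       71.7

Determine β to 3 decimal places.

Raoult's law: Kᵢ = Pᵢˢᵃᵗ/P = Pᵢˢᵃᵗ/169.5.
  K_A = 564.8/169.5 = 3.33215, K_B = 285.8/169.5 = 1.68614, K_C = 137.5/169.5 = 0.81121, K_D = 71.7/169.5 = 0.42301
Rachford–Rice: g(β) = Σ zᵢ(Kᵢ−1)/(1+β(Kᵢ−1)) = 0.
g(0) = ΣzᵢKᵢ − 1 = 0.630 and g(1) = 1 − Σzᵢ/Kᵢ = -0.182, so a root lies in (0, 1).
Newton iteration, β⁰ = 0.38:
  β = 0.380: g = 0.2268, g' = -0.704 → β = 0.702
  β = 0.702: g = 0.0238, g' = -0.611 → β = 0.741
Converged at β = 0.741.

β = 0.741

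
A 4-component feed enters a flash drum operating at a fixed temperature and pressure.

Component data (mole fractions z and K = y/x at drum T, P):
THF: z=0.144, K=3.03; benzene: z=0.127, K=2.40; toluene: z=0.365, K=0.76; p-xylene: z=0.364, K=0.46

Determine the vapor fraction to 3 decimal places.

Let ψ = V/F and solve Σ zᵢ(Kᵢ−1)/(1+ψ(Kᵢ−1)) = 0.
Feasibility: ΣzᵢKᵢ = 1.186, Σzᵢ/Kᵢ = 1.372 — both > 1, two phases present.
Newton iteration, ψ⁰ = 0.5:
  ψ = 0.500: g = -0.1191, g' = -0.459 → ψ = 0.240
  ψ = 0.240: g = 0.0107, g' = -0.571 → ψ = 0.259
Converged at ψ = 0.259.

ψ = 0.259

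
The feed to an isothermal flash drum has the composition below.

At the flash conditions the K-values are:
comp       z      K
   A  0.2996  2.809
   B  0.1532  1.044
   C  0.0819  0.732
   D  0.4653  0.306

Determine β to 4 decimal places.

β = 0.2078

Rachford–Rice: g(β) = Σ zᵢ(Kᵢ−1)/(1+β(Kᵢ−1)) = 0.
Feasibility: ΣzᵢKᵢ = 1.2038, Σzᵢ/Kᵢ = 1.8859 — both > 1, two phases present.
Newton iteration, β⁰ = 0.56:
  β = 0.5600: g = -0.27821, g' = -0.8500 → β = 0.2327
  β = 0.2327: g = -0.02041, g' = -0.8113 → β = 0.2075
  β = 0.2075: g = 0.00024, g' = -0.8310 → β = 0.2078
Converged at β = 0.2078.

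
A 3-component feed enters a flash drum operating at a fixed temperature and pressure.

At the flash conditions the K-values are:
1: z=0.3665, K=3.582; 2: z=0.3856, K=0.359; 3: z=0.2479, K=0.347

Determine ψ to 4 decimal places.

Material balance + equilibrium reduce to Σ zᵢ(Kᵢ−1)/(1+ψ(Kᵢ−1)) = 0.
g(0) = ΣzᵢKᵢ − 1 = 0.5373 and g(1) = 1 − Σzᵢ/Kᵢ = -0.8908, so a root lies in (0, 1).
Newton iteration, ψ⁰ = 0.51:
  ψ = 0.5100: g = -0.20147, g' = -1.0425 → ψ = 0.3167
  ψ = 0.3167: g = 0.00634, g' = -1.1569 → ψ = 0.3222
Converged at ψ = 0.3222.

ψ = 0.3222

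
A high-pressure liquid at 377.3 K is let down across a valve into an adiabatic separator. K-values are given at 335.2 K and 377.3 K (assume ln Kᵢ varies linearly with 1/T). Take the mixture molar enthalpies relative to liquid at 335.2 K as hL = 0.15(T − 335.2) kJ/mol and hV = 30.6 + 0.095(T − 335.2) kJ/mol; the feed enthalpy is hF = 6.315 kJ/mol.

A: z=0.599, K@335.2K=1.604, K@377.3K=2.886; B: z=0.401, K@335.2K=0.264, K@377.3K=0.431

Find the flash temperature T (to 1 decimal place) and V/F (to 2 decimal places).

Adiabatic flash: solve Rachford–Rice at each trial T, then check hF = ψ·hV(T) + (1−ψ)·hL(T).
  T = 335.2 K: K = (1.604, 0.264), RR gives ψ = 0.150, H_out = 4.589 kJ/mol
  T = 377.3 K: K = (2.886, 0.431), RR gives ψ = 0.840, H_out = 30.077 kJ/mol
  T = 356.2 K: K = (2.188, 0.342), RR gives ψ = 0.573, H_out = 20.015 kJ/mol
  T = 345.7 K: K = (1.882, 0.302), RR gives ψ = 0.403, H_out = 13.679 kJ/mol
  T = 340.4 K: K = (1.738, 0.282), RR gives ψ = 0.292, H_out = 9.617 kJ/mol
  T = 337.8 K: K = (1.670, 0.273), RR gives ψ = 0.226, H_out = 7.267 kJ/mol
  T = 336.5 K: K = (1.637, 0.269), RR gives ψ = 0.189, H_out = 5.975 kJ/mol
Linear interpolation between T = 336.5 (H_out = 5.975) and T = 337.8 (H_out = 7.267) on hF = 6.315 gives T ≈ 336.8 K, at which ψ = 0.20.

T = 336.8 K, V/F = 0.20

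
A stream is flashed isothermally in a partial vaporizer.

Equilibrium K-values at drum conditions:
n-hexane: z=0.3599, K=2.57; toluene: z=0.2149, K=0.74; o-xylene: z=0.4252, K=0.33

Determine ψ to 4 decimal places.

Let ψ = V/F and solve Σ zᵢ(Kᵢ−1)/(1+ψ(Kᵢ−1)) = 0.
Feasibility: ΣzᵢKᵢ = 1.2243, Σzᵢ/Kᵢ = 1.7189 — both > 1, two phases present.
Iterate (Newton) starting at ψ = 0.42:
  ψ = 0.4200: g = -0.11866, g' = -0.7101 → ψ = 0.2529
  ψ = 0.2529: g = 0.00164, g' = -0.7479 → ψ = 0.2551
Converged at ψ = 0.2551.

ψ = 0.2551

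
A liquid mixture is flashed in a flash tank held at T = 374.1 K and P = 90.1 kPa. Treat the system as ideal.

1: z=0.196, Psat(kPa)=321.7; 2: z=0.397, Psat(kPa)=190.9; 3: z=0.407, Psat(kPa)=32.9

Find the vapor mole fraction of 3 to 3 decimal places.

y_3 = 0.255

Raoult's law: Kᵢ = Pᵢˢᵃᵗ/P = Pᵢˢᵃᵗ/90.1.
  K_1 = 321.7/90.1 = 3.57048, K_2 = 190.9/90.1 = 2.11876, K_3 = 32.9/90.1 = 0.36515
Material balance + equilibrium reduce to Σ zᵢ(Kᵢ−1)/(1+V/F(Kᵢ−1)) = 0.
g(0) = ΣzᵢKᵢ − 1 = 0.690 and g(1) = 1 − Σzᵢ/Kᵢ = -0.357, so a root lies in (0, 1).
Iterate (Newton) starting at V/F = 0.5:
  V/F = 0.500: g = 0.1267, g' = -0.804 → V/F = 0.658
  V/F = 0.658: g = -0.0004, g' = -0.827 → V/F = 0.657
Converged at V/F = 0.657.
Compositions from xᵢ = zᵢ/(1+V/F(Kᵢ−1)), yᵢ = Kᵢxᵢ:
  1: x = 0.073, y = 0.260
  2: x = 0.229, y = 0.485
  3: x = 0.698, y = 0.255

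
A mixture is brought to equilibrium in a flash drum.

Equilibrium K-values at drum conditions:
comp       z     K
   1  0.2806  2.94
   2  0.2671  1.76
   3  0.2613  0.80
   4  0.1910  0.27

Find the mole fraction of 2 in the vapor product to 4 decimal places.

Rachford–Rice: g(ψ) = Σ zᵢ(Kᵢ−1)/(1+ψ(Kᵢ−1)) = 0.
Check two-phase: ΣzᵢKᵢ = 1.5557 > 1 and Σzᵢ/Kᵢ = 1.2812 > 1, so g(0) = 0.5557 > 0 and g(1) = -0.2812 < 0.
Newton iteration, ψ⁰ = 0.32:
  ψ = 0.3200: g = 0.26138, g' = -0.6870 → ψ = 0.7004
  ψ = 0.7004: g = 0.01715, g' = -0.6959 → ψ = 0.7251
  ψ = 0.7251: g = -0.00029, g' = -0.7202 → ψ = 0.7247
Converged at ψ = 0.7247.
Compositions from xᵢ = zᵢ/(1+ψ(Kᵢ−1)), yᵢ = Kᵢxᵢ:
  1: x = 0.1166, y = 0.3429
  2: x = 0.1722, y = 0.3031
  3: x = 0.3056, y = 0.2445
  4: x = 0.4055, y = 0.1095

y_2 = 0.3031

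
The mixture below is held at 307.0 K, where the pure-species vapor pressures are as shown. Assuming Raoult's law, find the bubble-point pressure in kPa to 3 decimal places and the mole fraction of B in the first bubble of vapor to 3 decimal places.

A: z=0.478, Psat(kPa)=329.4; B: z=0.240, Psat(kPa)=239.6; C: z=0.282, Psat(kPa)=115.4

At the bubble point ψ → 0, so ΣzᵢKᵢ = 1 with Kᵢ = Pᵢˢᵃᵗ/P ⇒ P = ΣzᵢPᵢˢᵃᵗ.
P = 0.478·329.4 + 0.240·239.6 + 0.282·115.4 = 247.500 kPa
yᵢ = zᵢPᵢˢᵃᵗ/P ⇒ y_B = 0.240·239.6/247.500 = 0.232

Pbub = 247.500 kPa, y_B = 0.232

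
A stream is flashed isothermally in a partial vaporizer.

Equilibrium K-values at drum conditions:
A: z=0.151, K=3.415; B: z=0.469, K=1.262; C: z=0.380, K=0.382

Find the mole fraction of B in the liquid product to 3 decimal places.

x_B = 0.428

Iterate (Newton) starting at ψ = 0.48:
  ψ = 0.480: g = -0.0558, g' = -0.508 → ψ = 0.370
Converged at ψ = 0.370.
Compositions from xᵢ = zᵢ/(1+ψ(Kᵢ−1)), yᵢ = Kᵢxᵢ:
  A: x = 0.080, y = 0.272
  B: x = 0.428, y = 0.540
  C: x = 0.493, y = 0.188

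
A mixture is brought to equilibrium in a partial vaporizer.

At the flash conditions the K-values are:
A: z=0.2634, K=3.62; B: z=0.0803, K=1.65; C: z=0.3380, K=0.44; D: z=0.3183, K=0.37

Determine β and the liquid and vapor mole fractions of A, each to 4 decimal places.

β = 0.2538, x_A = 0.1582, y_A = 0.5727

Iterate (Newton) starting at β = 0.37:
  β = 0.3700: g = -0.10774, g' = -0.8717 → β = 0.2464
  β = 0.2464: g = 0.00741, g' = -1.0126 → β = 0.2537
  β = 0.2537: g = 0.00004, g' = -1.0004 → β = 0.2538
Converged at β = 0.2538.
Compositions from xᵢ = zᵢ/(1+β(Kᵢ−1)), yᵢ = Kᵢxᵢ:
  A: x = 0.1582, y = 0.5727
  B: x = 0.0689, y = 0.1137
  C: x = 0.3940, y = 0.1734
  D: x = 0.3789, y = 0.1402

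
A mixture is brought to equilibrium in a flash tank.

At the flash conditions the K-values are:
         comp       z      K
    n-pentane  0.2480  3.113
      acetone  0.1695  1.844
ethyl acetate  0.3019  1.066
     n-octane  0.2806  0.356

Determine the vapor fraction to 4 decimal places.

Rachford–Rice: g(ψ) = Σ zᵢ(Kᵢ−1)/(1+ψ(Kᵢ−1)) = 0.
g(0) = ΣzᵢKᵢ − 1 = 0.5063 and g(1) = 1 − Σzᵢ/Kᵢ = -0.2430, so a root lies in (0, 1).
Iterate (Newton) starting at ψ = 0.44:
  ψ = 0.4400: g = 0.14308, g' = -0.5894 → ψ = 0.6828
  ψ = 0.6828: g = 0.00184, g' = -0.6061 → ψ = 0.6858
Converged at ψ = 0.6858.

ψ = 0.6858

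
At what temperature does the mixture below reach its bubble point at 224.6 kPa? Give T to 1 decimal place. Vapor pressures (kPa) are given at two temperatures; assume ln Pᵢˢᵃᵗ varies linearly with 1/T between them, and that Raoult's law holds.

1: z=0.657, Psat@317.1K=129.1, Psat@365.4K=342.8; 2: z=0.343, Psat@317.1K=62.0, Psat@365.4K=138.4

Bubble-point temperature: ΣzᵢPᵢˢᵃᵗ(T) = P. Interpolate ln Pᵢˢᵃᵗ = aᵢ + bᵢ/T.
  T = 317.1 K: ΣzᵢPᵢˢᵃᵗ = 106.08 kPa
  T = 365.4 K: ΣzᵢPᵢˢᵃᵗ = 272.69 kPa
  T = 341.2 K: ΣzᵢPᵢˢᵃᵗ = 175.59 kPa
  T = 353.3 K: ΣzᵢPᵢˢᵃᵗ = 220.45 kPa
  T = 359.4 K: ΣzᵢPᵢˢᵃᵗ = 245.83 kPa
  T = 356.4 K: ΣzᵢPᵢˢᵃᵗ = 233.11 kPa
  T = 354.9 K: ΣzᵢPᵢˢᵃᵗ = 226.92 kPa
Interpolating between 353.3 K and 354.9 K gives T ≈ 354.3 K.

T = 354.3 K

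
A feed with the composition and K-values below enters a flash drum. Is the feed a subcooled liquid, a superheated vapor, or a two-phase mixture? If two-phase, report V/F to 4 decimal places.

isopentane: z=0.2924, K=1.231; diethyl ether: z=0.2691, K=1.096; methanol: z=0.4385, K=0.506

ΣzᵢKᵢ = 0.8768; Σzᵢ/Kᵢ = 1.3497.
Since ΣzᵢKᵢ < 1 the mixture is below its bubble point — single liquid phase.

subcooled liquid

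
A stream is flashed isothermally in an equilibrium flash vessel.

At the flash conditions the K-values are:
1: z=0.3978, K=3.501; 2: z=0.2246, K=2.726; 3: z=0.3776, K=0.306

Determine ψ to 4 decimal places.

ψ = 0.7237

Newton–Raphson from ψ = 0.46:
  ψ = 0.4600: g = 0.29379, g' = -1.1384 → ψ = 0.7181
  ψ = 0.7181: g = 0.00657, g' = -1.1744 → ψ = 0.7237
Converged at ψ = 0.7237.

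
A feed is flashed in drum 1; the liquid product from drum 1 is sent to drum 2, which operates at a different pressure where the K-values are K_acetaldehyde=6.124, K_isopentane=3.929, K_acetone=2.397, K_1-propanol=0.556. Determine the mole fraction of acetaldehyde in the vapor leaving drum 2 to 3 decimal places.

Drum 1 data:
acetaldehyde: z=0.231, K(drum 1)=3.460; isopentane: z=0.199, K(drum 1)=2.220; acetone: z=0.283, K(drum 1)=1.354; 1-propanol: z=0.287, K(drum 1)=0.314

y_acetaldehyde (drum 2) = 0.116

Drum 1:
Let ψ₁ = V/F and solve Σ zᵢ(Kᵢ−1)/(1+ψ₁(Kᵢ−1)) = 0.
Feasibility: ΣzᵢKᵢ = 1.714, Σzᵢ/Kᵢ = 1.279 — both > 1, two phases present.
Iterate (Newton) starting at ψ₁ = 0.5:
  ψ₁ = 0.500: g = 0.1911, g' = -0.734 → ψ₁ = 0.760
  ψ₁ = 0.760: g = -0.0087, g' = -0.862 → ψ₁ = 0.750
Converged at ψ₁ = 0.750.
Drum-1 compositions:
  acetaldehyde: x = 0.081, y = 0.281
  isopentane: x = 0.104, y = 0.231
  acetone: x = 0.224, y = 0.303
  1-propanol: x = 0.591, y = 0.186
Drum-2 feed = drum-1 liquid: z₂ = (0.0812, 0.1039, 0.2236, 0.5913).
Drum 2:
Iterate (Newton) starting at ψ₂ = 0.5:
  ψ₂ = 0.500: g = 0.0867, g' = -0.659 → ψ₂ = 0.632
  ψ₂ = 0.632: g = 0.0060, g' = -0.577 → ψ₂ = 0.642
Converged at ψ₂ = 0.642.
  acetaldehyde: x = 0.019, y = 0.116
  isopentane: x = 0.036, y = 0.142
  acetone: x = 0.118, y = 0.283
  1-propanol: x = 0.827, y = 0.460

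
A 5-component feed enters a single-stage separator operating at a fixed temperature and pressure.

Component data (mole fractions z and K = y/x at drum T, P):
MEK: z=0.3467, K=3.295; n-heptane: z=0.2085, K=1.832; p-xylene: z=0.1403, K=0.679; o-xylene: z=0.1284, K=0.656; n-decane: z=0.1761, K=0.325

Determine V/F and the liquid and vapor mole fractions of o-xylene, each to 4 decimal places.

Material balance + equilibrium reduce to Σ zᵢ(Kᵢ−1)/(1+V/F(Kᵢ−1)) = 0.
Check two-phase: ΣzᵢKᵢ = 1.7611 > 1 and Σzᵢ/Kᵢ = 1.1632 > 1, so g(0) = 0.7611 > 0 and g(1) = -0.1632 < 0.
Newton iteration, V/F⁰ = 0.5:
  V/F = 0.5000: g = 0.20661, g' = -0.6934 → V/F = 0.7980
  V/F = 0.7980: g = 0.00623, g' = -0.7118 → V/F = 0.8067
Converged at V/F = 0.8067.
Compositions from xᵢ = zᵢ/(1+V/F(Kᵢ−1)), yᵢ = Kᵢxᵢ:
  MEK: x = 0.1216, y = 0.4007
  n-heptane: x = 0.1248, y = 0.2286
  p-xylene: x = 0.1893, y = 0.1286
  o-xylene: x = 0.1777, y = 0.1166
  n-decane: x = 0.3866, y = 0.1256

V/F = 0.8067, x_o-xylene = 0.1777, y_o-xylene = 0.1166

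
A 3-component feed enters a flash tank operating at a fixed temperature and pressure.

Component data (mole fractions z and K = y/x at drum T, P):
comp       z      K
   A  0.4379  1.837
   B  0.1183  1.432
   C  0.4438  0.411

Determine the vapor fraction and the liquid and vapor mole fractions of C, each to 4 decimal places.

ψ = 0.3468, x_C = 0.5577, y_C = 0.2292

Let ψ = V/F and solve Σ zᵢ(Kᵢ−1)/(1+ψ(Kᵢ−1)) = 0.
Feasibility: ΣzᵢKᵢ = 1.1562, Σzᵢ/Kᵢ = 1.4008 — both > 1, two phases present.
Iterate (Newton) starting at ψ = 0.3:
  ψ = 0.3000: g = 0.02070, g' = -0.4404 → ψ = 0.3470
  ψ = 0.3470: g = -0.00008, g' = -0.4441 → ψ = 0.3468
Converged at ψ = 0.3468.
Compositions from xᵢ = zᵢ/(1+ψ(Kᵢ−1)), yᵢ = Kᵢxᵢ:
  A: x = 0.3394, y = 0.6234
  B: x = 0.1029, y = 0.1473
  C: x = 0.5577, y = 0.2292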